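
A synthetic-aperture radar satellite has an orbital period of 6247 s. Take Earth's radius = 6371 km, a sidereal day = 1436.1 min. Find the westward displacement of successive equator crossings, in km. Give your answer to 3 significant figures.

2900 km

During one orbit Earth rotates (6247.0 / 86166) × 360° = 26.10°.
At the equator that is 26.10° × (2π·6371/360) km/° = 26.10 × 111.2 = 2902 km.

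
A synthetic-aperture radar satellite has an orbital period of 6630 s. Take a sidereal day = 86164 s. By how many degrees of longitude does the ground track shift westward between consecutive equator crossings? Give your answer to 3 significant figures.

During one orbit Earth rotates (6630.0 / 86164) × 360° = 27.70°.

27.7°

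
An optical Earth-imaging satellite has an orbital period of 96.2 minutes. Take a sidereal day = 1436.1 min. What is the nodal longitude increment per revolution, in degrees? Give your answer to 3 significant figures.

T = 96.2 min = 5772.0 s.
During one orbit Earth rotates (5772.0 / 86166) × 360° = 24.12°.

24.1°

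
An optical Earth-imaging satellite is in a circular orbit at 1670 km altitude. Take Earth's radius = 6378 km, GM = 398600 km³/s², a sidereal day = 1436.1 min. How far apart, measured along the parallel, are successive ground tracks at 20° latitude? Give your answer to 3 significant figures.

3140 km

Semi-major axis a = 6378 + 1670 = 8048 km. Period T = 2π√(a³/μ) = 2π√(8048³/398600) = 7185.3 s = 119.75 min.
Node shift per orbit = (7185.3/86166) × 360° = 30.02°.
Equatorial spacing = 30.02 × 111.3 km/° = 3342 km.
At 20° latitude, spacing = 3342 × cos(20°) = 3140 km.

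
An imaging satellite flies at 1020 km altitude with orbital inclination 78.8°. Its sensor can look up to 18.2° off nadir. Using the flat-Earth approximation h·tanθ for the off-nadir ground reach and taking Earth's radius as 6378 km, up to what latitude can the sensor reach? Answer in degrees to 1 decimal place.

For a prograde orbit the ground track reaches latitude ±i = ±78.8°.
Sensor half-swath on the ground ≈ 1020·tan(18.2°) = 335 km = 3.01° of latitude.
Maximum observable latitude ≈ 78.8 + 3.01 = 81.8°.

81.8°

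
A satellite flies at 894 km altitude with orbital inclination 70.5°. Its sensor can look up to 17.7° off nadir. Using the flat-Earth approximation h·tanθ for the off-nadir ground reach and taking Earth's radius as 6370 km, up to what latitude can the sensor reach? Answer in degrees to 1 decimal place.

For a prograde orbit the ground track reaches latitude ±i = ±70.5°.
Sensor half-swath on the ground ≈ 894·tan(17.7°) = 285 km = 2.57° of latitude.
Maximum observable latitude ≈ 70.5 + 2.57 = 73.1°.

73.1°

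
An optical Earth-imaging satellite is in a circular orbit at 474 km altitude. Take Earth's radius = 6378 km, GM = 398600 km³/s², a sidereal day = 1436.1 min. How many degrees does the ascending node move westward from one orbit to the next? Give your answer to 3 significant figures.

Semi-major axis a = 6378 + 474 = 6852 km. Period T = 2π√(a³/μ) = 2π√(6852³/398600) = 5644.7 s = 94.08 min.
During one orbit Earth rotates (5644.7 / 86166) × 360° = 23.58°.

23.6°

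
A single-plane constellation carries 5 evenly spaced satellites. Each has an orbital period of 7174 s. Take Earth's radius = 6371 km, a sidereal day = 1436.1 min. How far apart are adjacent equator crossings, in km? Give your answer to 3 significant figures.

667 km

Single-satellite node shift = (7174.0/86166) × 360° = 29.97°.
With 5 satellites evenly phased, successive equator crossings are 29.97/5 = 5.995° apart.
That is 5.995 × 111.2 = 667 km at the equator.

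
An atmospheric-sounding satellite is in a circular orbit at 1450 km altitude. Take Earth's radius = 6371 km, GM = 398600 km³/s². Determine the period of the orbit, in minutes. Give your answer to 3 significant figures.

115 min

Semi-major axis a = 6371 + 1450 = 7821 km. Period T = 2π√(a³/μ) = 2π√(7821³/398600) = 6883.4 s = 114.72 min.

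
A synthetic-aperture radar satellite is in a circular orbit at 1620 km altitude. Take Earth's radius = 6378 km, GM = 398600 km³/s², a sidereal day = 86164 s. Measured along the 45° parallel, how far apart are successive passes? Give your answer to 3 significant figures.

2340 km

Semi-major axis a = 6378 + 1620 = 7998 km. Period T = 2π√(a³/μ) = 2π√(7998³/398600) = 7118.4 s = 118.64 min.
Node shift per orbit = (7118.4/86164) × 360° = 29.74°.
Equatorial spacing = 29.74 × 111.3 km/° = 3311 km.
At 45° latitude, spacing = 3311 × cos(45°) = 2341 km.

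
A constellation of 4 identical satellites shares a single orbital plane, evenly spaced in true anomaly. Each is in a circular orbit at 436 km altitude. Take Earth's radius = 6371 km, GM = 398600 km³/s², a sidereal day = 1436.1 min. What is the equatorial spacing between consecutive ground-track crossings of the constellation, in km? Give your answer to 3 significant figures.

Semi-major axis a = 6371 + 436 = 6807 km. Period T = 2π√(a³/μ) = 2π√(6807³/398600) = 5589.1 s = 93.15 min.
Single-satellite node shift = (5589.1/86166) × 360° = 23.35°.
With 4 satellites evenly phased, successive equator crossings are 23.35/4 = 5.838° apart.
That is 5.838 × 111.2 = 649 km at the equator.

649 km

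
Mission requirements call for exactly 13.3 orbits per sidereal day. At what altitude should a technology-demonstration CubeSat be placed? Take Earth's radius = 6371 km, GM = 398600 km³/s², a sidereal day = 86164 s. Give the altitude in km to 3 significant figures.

1140 km

Required period T = 86164 / 13.3 = 6478.5 s.
From T = 2π√(a³/μ): a = (μ T²/4π²)^(1/3) = (398600 × 6478.5² / 4π²)^(1/3) = 7511 km.
Altitude h = a − R = 7511 − 6371 = 1140 km.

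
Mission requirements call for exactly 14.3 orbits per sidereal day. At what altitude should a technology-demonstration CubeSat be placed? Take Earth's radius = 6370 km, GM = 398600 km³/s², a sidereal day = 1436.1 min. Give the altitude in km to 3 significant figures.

Required period T = 86166 / 14.3 = 6025.6 s.
From T = 2π√(a³/μ): a = (μ T²/4π²)^(1/3) = (398600 × 6025.6² / 4π²)^(1/3) = 7157 km.
Altitude h = a − R = 7157 − 6370 = 787 km.

787 km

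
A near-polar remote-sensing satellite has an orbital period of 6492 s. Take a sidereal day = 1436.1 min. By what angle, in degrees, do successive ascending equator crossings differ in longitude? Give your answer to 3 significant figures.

During one orbit Earth rotates (6492.0 / 86166) × 360° = 27.12°.

27.1°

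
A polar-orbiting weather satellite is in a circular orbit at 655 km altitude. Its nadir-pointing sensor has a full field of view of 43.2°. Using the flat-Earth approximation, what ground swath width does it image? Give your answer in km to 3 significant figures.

519 km

Half-angle = 43.2°/2 = 21.6°.
Swath width ≈ 2h·tan(θ/2) = 2 × 655 × tan(21.6°) = 518.7 km.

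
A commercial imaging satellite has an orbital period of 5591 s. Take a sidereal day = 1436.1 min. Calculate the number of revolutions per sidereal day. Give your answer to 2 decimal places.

15.41

Orbits per sidereal day = 86166 / 5591.0 = 15.412.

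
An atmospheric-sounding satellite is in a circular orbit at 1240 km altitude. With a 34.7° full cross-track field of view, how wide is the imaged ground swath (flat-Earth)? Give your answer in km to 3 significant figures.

Half-angle = 34.7°/2 = 17.35°.
Swath width ≈ 2h·tan(θ/2) = 2 × 1240 × tan(17.35°) = 774.8 km.

775 km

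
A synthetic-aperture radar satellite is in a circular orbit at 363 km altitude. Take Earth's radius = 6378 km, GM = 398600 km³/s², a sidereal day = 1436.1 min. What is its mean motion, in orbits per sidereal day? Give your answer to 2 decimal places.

15.64

Semi-major axis a = 6378 + 363 = 6741 km. Period T = 2π√(a³/μ) = 2π√(6741³/398600) = 5508.0 s = 91.80 min.
Orbits per sidereal day = 86166 / 5508.0 = 15.644.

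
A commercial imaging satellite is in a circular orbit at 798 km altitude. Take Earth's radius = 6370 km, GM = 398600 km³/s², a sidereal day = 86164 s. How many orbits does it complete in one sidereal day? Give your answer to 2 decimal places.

14.27

Semi-major axis a = 6370 + 798 = 7168 km. Period T = 2π√(a³/μ) = 2π√(7168³/398600) = 6039.6 s = 100.66 min.
Orbits per sidereal day = 86164 / 6039.6 = 14.267.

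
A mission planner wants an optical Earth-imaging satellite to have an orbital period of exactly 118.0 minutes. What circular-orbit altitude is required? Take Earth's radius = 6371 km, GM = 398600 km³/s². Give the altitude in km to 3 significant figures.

T = 118.0 min = 7080.0 s.
From T = 2π√(a³/μ): a = (μ T²/4π²)^(1/3) = (398600 × 7080.0² / 4π²)^(1/3) = 7969 km.
Altitude h = a − R = 7969 − 6371 = 1598 km.

1600 km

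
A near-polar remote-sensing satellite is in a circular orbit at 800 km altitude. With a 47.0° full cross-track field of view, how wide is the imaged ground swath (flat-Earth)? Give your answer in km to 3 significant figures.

696 km

Half-angle = 47.0°/2 = 23.5°.
Swath width ≈ 2h·tan(θ/2) = 2 × 800 × tan(23.5°) = 695.7 km.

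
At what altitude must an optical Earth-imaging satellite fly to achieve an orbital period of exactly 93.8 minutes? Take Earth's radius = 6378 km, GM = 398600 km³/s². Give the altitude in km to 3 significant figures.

461 km

T = 93.8 min = 5628.0 s.
From T = 2π√(a³/μ): a = (μ T²/4π²)^(1/3) = (398600 × 5628.0² / 4π²)^(1/3) = 6839 km.
Altitude h = a − R = 6839 − 6378 = 461 km.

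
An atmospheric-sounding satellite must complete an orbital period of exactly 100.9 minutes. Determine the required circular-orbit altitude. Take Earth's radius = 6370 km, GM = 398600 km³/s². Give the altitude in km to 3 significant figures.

T = 100.9 min = 6054.0 s.
From T = 2π√(a³/μ): a = (μ T²/4π²)^(1/3) = (398600 × 6054.0² / 4π²)^(1/3) = 7179 km.
Altitude h = a − R = 7179 − 6370 = 809 km.

809 km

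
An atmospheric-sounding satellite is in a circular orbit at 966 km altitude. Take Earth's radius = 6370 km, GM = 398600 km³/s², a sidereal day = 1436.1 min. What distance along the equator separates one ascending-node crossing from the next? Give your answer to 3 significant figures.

2900 km

Semi-major axis a = 6370 + 966 = 7336 km. Period T = 2π√(a³/μ) = 2π√(7336³/398600) = 6253.2 s = 104.22 min.
During one orbit Earth rotates (6253.2 / 86166) × 360° = 26.13°.
At the equator that is 26.13° × (2π·6370/360) km/° = 26.13 × 111.2 = 2905 km.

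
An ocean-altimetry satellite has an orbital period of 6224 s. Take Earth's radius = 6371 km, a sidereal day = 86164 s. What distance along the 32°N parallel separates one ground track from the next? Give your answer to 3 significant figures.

Node shift per orbit = (6224.0/86164) × 360° = 26.00°.
Equatorial spacing = 26.00 × 111.2 km/° = 2892 km.
At 32° latitude, spacing = 2892 × cos(32°) = 2452 km.

2450 km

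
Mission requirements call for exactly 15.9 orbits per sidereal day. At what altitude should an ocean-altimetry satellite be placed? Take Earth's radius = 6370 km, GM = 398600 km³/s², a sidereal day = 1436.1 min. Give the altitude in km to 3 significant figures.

298 km

Required period T = 86166 / 15.9 = 5419.2 s.
From T = 2π√(a³/μ): a = (μ T²/4π²)^(1/3) = (398600 × 5419.2² / 4π²)^(1/3) = 6668 km.
Altitude h = a − R = 6668 − 6370 = 298 km.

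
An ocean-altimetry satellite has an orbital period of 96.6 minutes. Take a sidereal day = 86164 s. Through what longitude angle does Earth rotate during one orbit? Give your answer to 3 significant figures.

T = 96.6 min = 5796.0 s.
During one orbit Earth rotates (5796.0 / 86164) × 360° = 24.22°.

24.2°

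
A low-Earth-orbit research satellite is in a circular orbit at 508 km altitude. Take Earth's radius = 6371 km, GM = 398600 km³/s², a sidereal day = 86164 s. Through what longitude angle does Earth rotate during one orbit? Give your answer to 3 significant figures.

23.7°

Semi-major axis a = 6371 + 508 = 6879 km. Period T = 2π√(a³/μ) = 2π√(6879³/398600) = 5678.0 s = 94.63 min.
During one orbit Earth rotates (5678.0 / 86164) × 360° = 23.72°.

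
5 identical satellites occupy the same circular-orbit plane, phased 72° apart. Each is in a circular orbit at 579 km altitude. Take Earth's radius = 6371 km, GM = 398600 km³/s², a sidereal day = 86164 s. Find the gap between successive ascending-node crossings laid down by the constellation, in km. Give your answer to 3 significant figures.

Semi-major axis a = 6371 + 579 = 6950 km. Period T = 2π√(a³/μ) = 2π√(6950³/398600) = 5766.2 s = 96.10 min.
Single-satellite node shift = (5766.2/86164) × 360° = 24.09°.
With 5 satellites evenly phased, successive equator crossings are 24.09/5 = 4.818° apart.
That is 4.818 × 111.2 = 536 km at the equator.

536 km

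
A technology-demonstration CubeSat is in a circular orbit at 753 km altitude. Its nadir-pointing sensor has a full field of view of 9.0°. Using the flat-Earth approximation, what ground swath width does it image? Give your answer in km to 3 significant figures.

119 km

Half-angle = 9.0°/2 = 4.5°.
Swath width ≈ 2h·tan(θ/2) = 2 × 753 × tan(4.5°) = 118.5 km.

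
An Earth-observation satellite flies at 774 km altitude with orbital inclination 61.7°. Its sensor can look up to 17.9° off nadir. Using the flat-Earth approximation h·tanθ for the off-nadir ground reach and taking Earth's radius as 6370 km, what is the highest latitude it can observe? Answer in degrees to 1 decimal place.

63.9°

For a prograde orbit the ground track reaches latitude ±i = ±61.7°.
Sensor half-swath on the ground ≈ 774·tan(17.9°) = 250 km = 2.25° of latitude.
Maximum observable latitude ≈ 61.7 + 2.25 = 63.9°.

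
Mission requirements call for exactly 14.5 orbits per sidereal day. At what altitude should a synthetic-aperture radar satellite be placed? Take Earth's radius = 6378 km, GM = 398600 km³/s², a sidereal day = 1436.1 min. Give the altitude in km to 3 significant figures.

Required period T = 86166 / 14.5 = 5942.5 s.
From T = 2π√(a³/μ): a = (μ T²/4π²)^(1/3) = (398600 × 5942.5² / 4π²)^(1/3) = 7091 km.
Altitude h = a − R = 7091 − 6378 = 713 km.

713 km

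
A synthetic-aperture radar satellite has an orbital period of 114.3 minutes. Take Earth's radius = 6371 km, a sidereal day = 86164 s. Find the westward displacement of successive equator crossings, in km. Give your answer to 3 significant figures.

T = 114.3 min = 6858.0 s.
During one orbit Earth rotates (6858.0 / 86164) × 360° = 28.65°.
At the equator that is 28.65° × (2π·6371/360) km/° = 28.65 × 111.2 = 3186 km.

3190 km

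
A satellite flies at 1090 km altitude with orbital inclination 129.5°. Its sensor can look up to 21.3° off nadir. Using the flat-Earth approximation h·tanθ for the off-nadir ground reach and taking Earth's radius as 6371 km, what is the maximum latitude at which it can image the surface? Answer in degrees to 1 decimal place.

Retrograde orbit: the ground track reaches ±(180° − i) = ±(180 − 129.5) = ±50.5°.
Sensor half-swath on the ground ≈ 1090·tan(21.3°) = 425 km = 3.82° of latitude.
Maximum observable latitude ≈ 50.5 + 3.82 = 54.3°.

54.3°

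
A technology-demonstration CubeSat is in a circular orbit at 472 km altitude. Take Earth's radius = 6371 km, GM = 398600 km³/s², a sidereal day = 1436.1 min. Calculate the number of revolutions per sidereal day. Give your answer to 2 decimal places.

Semi-major axis a = 6371 + 472 = 6843 km. Period T = 2π√(a³/μ) = 2π√(6843³/398600) = 5633.5 s = 93.89 min.
Orbits per sidereal day = 86166 / 5633.5 = 15.295.

15.30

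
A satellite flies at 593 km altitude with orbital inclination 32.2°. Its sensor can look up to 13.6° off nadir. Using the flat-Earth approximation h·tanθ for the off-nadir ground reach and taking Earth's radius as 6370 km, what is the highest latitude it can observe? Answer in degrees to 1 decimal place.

33.5°

For a prograde orbit the ground track reaches latitude ±i = ±32.2°.
Sensor half-swath on the ground ≈ 593·tan(13.6°) = 143 km = 1.29° of latitude.
Maximum observable latitude ≈ 32.2 + 1.29 = 33.5°.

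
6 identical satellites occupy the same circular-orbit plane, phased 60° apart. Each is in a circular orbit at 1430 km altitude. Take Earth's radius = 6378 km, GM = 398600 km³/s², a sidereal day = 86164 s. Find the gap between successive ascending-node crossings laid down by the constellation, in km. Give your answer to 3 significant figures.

532 km

Semi-major axis a = 6378 + 1430 = 7808 km. Period T = 2π√(a³/μ) = 2π√(7808³/398600) = 6866.3 s = 114.44 min.
Single-satellite node shift = (6866.3/86164) × 360° = 28.69°.
With 6 satellites evenly phased, successive equator crossings are 28.69/6 = 4.781° apart.
That is 4.781 × 111.3 = 532 km at the equator.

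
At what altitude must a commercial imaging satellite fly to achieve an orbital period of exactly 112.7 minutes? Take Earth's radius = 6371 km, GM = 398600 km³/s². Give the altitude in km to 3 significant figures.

T = 112.7 min = 6762.0 s.
From T = 2π√(a³/μ): a = (μ T²/4π²)^(1/3) = (398600 × 6762.0² / 4π²)^(1/3) = 7729 km.
Altitude h = a − R = 7729 − 6371 = 1358 km.

1360 km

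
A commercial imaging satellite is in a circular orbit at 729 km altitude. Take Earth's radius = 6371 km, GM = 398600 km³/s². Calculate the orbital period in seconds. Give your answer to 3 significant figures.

5950 seconds

Semi-major axis a = 6371 + 729 = 7100 km. Period T = 2π√(a³/μ) = 2π√(7100³/398600) = 5953.9 s = 99.23 min.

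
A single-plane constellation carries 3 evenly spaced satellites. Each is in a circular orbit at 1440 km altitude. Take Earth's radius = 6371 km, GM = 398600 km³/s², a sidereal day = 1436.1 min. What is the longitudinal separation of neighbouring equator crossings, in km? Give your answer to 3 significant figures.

1060 km

Semi-major axis a = 6371 + 1440 = 7811 km. Period T = 2π√(a³/μ) = 2π√(7811³/398600) = 6870.2 s = 114.50 min.
Single-satellite node shift = (6870.2/86166) × 360° = 28.70°.
With 3 satellites evenly phased, successive equator crossings are 28.70/3 = 9.568° apart.
That is 9.568 × 111.2 = 1064 km at the equator.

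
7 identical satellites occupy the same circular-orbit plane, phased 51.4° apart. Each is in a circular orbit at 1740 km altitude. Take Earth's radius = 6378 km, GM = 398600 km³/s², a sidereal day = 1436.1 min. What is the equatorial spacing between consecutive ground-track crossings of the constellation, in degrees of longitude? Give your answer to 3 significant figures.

Semi-major axis a = 6378 + 1740 = 8118 km. Period T = 2π√(a³/μ) = 2π√(8118³/398600) = 7279.2 s = 121.32 min.
Single-satellite node shift = (7279.2/86166) × 360° = 30.41°.
With 7 satellites evenly phased, successive equator crossings are 30.41/7 = 4.345° apart.

4.34°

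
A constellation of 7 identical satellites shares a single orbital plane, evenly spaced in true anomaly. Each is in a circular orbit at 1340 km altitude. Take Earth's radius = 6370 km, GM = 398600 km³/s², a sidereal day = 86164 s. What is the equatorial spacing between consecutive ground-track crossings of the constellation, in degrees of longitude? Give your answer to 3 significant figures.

Semi-major axis a = 6370 + 1340 = 7710 km. Period T = 2π√(a³/μ) = 2π√(7710³/398600) = 6737.4 s = 112.29 min.
Single-satellite node shift = (6737.4/86164) × 360° = 28.15°.
With 7 satellites evenly phased, successive equator crossings are 28.15/7 = 4.021° apart.

4.02°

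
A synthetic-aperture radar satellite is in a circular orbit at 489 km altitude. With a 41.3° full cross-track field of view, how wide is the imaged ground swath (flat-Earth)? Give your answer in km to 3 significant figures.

369 km

Half-angle = 41.3°/2 = 20.65°.
Swath width ≈ 2h·tan(θ/2) = 2 × 489 × tan(20.65°) = 368.6 km.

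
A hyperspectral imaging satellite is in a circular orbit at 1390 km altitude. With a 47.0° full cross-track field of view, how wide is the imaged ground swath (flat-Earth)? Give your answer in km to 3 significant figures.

Half-angle = 47.0°/2 = 23.5°.
Swath width ≈ 2h·tan(θ/2) = 2 × 1390 × tan(23.5°) = 1208.8 km.

1210 km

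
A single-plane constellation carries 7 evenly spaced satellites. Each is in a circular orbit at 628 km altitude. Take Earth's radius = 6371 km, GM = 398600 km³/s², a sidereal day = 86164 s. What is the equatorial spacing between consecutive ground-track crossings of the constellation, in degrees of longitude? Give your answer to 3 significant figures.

Semi-major axis a = 6371 + 628 = 6999 km. Period T = 2π√(a³/μ) = 2π√(6999³/398600) = 5827.3 s = 97.12 min.
Single-satellite node shift = (5827.3/86164) × 360° = 24.35°.
With 7 satellites evenly phased, successive equator crossings are 24.35/7 = 3.478° apart.

3.48°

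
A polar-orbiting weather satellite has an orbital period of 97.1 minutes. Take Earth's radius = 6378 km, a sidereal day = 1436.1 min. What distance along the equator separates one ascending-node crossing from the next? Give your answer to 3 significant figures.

2710 km

T = 97.1 min = 5826.0 s.
During one orbit Earth rotates (5826.0 / 86166) × 360° = 24.34°.
At the equator that is 24.34° × (2π·6378/360) km/° = 24.34 × 111.3 = 2710 km.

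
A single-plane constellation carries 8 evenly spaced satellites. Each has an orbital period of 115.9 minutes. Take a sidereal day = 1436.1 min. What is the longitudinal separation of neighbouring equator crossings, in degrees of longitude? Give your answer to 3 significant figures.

T = 115.9 min = 6954.0 s.
Single-satellite node shift = (6954.0/86166) × 360° = 29.05°.
With 8 satellites evenly phased, successive equator crossings are 29.05/8 = 3.632° apart.

3.63°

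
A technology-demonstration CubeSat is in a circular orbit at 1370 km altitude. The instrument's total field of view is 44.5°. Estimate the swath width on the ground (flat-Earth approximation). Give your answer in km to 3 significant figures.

1120 km

Half-angle = 44.5°/2 = 22.25°.
Swath width ≈ 2h·tan(θ/2) = 2 × 1370 × tan(22.25°) = 1121.0 km.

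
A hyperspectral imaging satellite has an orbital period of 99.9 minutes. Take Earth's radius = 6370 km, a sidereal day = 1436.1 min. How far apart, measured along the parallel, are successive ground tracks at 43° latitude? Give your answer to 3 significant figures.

T = 99.9 min = 5994.0 s.
Node shift per orbit = (5994.0/86166) × 360° = 25.04°.
Equatorial spacing = 25.04 × 111.2 km/° = 2784 km.
At 43° latitude, spacing = 2784 × cos(43°) = 2036 km.

2040 km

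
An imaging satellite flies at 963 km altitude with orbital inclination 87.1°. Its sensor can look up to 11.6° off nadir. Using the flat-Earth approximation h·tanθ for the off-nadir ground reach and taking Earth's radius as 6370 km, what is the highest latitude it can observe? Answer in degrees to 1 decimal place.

For a prograde orbit the ground track reaches latitude ±i = ±87.1°.
Sensor half-swath on the ground ≈ 963·tan(11.6°) = 198 km = 1.78° of latitude.
Maximum observable latitude ≈ 87.1 + 1.78 = 88.9°.

88.9°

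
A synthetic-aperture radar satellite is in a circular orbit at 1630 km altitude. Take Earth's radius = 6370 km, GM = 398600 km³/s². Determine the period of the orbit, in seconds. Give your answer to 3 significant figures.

7120 seconds

Semi-major axis a = 6370 + 1630 = 8000 km. Period T = 2π√(a³/μ) = 2π√(8000³/398600) = 7121.1 s = 118.68 min.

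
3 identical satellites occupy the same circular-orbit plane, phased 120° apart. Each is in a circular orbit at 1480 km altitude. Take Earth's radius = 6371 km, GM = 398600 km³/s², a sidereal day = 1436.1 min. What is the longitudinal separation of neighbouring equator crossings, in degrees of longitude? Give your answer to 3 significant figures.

9.64°

Semi-major axis a = 6371 + 1480 = 7851 km. Period T = 2π√(a³/μ) = 2π√(7851³/398600) = 6923.1 s = 115.38 min.
Single-satellite node shift = (6923.1/86166) × 360° = 28.92°.
With 3 satellites evenly phased, successive equator crossings are 28.92/3 = 9.641° apart.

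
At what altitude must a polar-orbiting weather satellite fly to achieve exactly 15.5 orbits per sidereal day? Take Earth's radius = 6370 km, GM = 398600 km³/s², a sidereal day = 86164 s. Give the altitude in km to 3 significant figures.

Required period T = 86164 / 15.5 = 5559.0 s.
From T = 2π√(a³/μ): a = (μ T²/4π²)^(1/3) = (398600 × 5559.0² / 4π²)^(1/3) = 6782 km.
Altitude h = a − R = 6782 − 6370 = 412 km.

412 km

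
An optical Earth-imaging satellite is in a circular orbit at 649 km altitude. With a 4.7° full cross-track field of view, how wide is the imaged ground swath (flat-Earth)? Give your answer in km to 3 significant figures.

Half-angle = 4.7°/2 = 2.35°.
Swath width ≈ 2h·tan(θ/2) = 2 × 649 × tan(2.35°) = 53.3 km.

53.3 km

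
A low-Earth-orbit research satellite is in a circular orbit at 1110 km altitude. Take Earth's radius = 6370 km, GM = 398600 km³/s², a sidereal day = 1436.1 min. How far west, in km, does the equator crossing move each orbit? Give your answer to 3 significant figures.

2990 km

Semi-major axis a = 6370 + 1110 = 7480 km. Period T = 2π√(a³/μ) = 2π√(7480³/398600) = 6438.2 s = 107.30 min.
During one orbit Earth rotates (6438.2 / 86166) × 360° = 26.90°.
At the equator that is 26.90° × (2π·6370/360) km/° = 26.90 × 111.2 = 2991 km.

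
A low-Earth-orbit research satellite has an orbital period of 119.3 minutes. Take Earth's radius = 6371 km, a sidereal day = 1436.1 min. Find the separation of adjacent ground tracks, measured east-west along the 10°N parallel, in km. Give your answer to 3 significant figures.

T = 119.3 min = 7158.0 s.
Node shift per orbit = (7158.0/86166) × 360° = 29.91°.
Equatorial spacing = 29.91 × 111.2 km/° = 3325 km.
At 10° latitude, spacing = 3325 × cos(10°) = 3275 km.

3270 km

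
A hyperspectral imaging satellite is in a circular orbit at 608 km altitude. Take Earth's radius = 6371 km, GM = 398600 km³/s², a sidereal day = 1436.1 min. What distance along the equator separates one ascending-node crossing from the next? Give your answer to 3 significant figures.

2700 km

Semi-major axis a = 6371 + 608 = 6979 km. Period T = 2π√(a³/μ) = 2π√(6979³/398600) = 5802.3 s = 96.71 min.
During one orbit Earth rotates (5802.3 / 86166) × 360° = 24.24°.
At the equator that is 24.24° × (2π·6371/360) km/° = 24.24 × 111.2 = 2696 km.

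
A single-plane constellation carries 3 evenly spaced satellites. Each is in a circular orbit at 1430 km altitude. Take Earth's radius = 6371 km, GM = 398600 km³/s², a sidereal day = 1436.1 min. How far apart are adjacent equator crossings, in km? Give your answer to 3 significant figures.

Semi-major axis a = 6371 + 1430 = 7801 km. Period T = 2π√(a³/μ) = 2π√(7801³/398600) = 6857.0 s = 114.28 min.
Single-satellite node shift = (6857.0/86166) × 360° = 28.65°.
With 3 satellites evenly phased, successive equator crossings are 28.65/3 = 9.550° apart.
That is 9.550 × 111.2 = 1062 km at the equator.

1060 km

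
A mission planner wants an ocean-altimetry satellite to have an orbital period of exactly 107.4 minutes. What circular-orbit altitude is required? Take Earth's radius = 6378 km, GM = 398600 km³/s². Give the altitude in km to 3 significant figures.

T = 107.4 min = 6444.0 s.
From T = 2π√(a³/μ): a = (μ T²/4π²)^(1/3) = (398600 × 6444.0² / 4π²)^(1/3) = 7485 km.
Altitude h = a − R = 7485 − 6378 = 1107 km.

1110 km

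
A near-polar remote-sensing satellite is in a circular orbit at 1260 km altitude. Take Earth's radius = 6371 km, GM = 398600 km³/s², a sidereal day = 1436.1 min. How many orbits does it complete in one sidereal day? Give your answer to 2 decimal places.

Semi-major axis a = 6371 + 1260 = 7631 km. Period T = 2π√(a³/μ) = 2π√(7631³/398600) = 6634.1 s = 110.57 min.
Orbits per sidereal day = 86166 / 6634.1 = 12.988.

12.99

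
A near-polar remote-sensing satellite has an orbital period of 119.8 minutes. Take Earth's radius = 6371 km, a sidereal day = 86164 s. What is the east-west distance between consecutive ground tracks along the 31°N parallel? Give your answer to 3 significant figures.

2860 km

T = 119.8 min = 7188.0 s.
Node shift per orbit = (7188.0/86164) × 360° = 30.03°.
Equatorial spacing = 30.03 × 111.2 km/° = 3339 km.
At 31° latitude, spacing = 3339 × cos(31°) = 2862 km.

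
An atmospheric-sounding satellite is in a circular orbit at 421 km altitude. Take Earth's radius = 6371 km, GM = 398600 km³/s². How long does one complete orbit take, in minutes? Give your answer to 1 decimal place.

Semi-major axis a = 6371 + 421 = 6792 km. Period T = 2π√(a³/μ) = 2π√(6792³/398600) = 5570.7 s = 92.84 min.

92.8 min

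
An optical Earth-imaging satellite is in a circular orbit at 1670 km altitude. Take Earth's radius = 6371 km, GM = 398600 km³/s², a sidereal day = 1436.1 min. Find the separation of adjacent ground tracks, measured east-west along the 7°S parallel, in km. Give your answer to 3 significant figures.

3310 km

Semi-major axis a = 6371 + 1670 = 8041 km. Period T = 2π√(a³/μ) = 2π√(8041³/398600) = 7175.9 s = 119.60 min.
Node shift per orbit = (7175.9/86166) × 360° = 29.98°.
Equatorial spacing = 29.98 × 111.2 km/° = 3334 km.
At 7° latitude, spacing = 3334 × cos(7°) = 3309 km.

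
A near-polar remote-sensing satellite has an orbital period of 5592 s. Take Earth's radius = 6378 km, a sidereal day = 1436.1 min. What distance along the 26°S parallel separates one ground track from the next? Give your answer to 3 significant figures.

Node shift per orbit = (5592.0/86166) × 360° = 23.36°.
Equatorial spacing = 23.36 × 111.3 km/° = 2601 km.
At 26° latitude, spacing = 2601 × cos(26°) = 2338 km.

2340 km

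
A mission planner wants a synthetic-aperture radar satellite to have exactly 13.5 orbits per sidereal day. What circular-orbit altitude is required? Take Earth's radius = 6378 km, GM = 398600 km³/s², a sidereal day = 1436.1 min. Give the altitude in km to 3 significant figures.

Required period T = 86166 / 13.5 = 6382.7 s.
From T = 2π√(a³/μ): a = (μ T²/4π²)^(1/3) = (398600 × 6382.7² / 4π²)^(1/3) = 7437 km.
Altitude h = a − R = 7437 − 6378 = 1059 km.

1060 km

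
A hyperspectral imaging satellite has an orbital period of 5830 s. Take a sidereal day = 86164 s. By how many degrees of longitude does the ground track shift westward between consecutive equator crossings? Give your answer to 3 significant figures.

During one orbit Earth rotates (5830.0 / 86164) × 360° = 24.36°.

24.4°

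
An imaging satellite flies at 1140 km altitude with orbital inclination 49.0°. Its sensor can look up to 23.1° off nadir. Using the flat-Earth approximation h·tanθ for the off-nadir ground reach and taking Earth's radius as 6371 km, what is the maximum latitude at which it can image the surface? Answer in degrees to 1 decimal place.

For a prograde orbit the ground track reaches latitude ±i = ±49.0°.
Sensor half-swath on the ground ≈ 1140·tan(23.1°) = 486 km = 4.37° of latitude.
Maximum observable latitude ≈ 49.0 + 4.37 = 53.4°.

53.4°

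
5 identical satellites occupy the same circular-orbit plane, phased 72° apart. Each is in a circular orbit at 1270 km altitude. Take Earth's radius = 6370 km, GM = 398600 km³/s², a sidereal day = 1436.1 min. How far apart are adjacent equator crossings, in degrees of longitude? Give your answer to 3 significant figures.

5.55°

Semi-major axis a = 6370 + 1270 = 7640 km. Period T = 2π√(a³/μ) = 2π√(7640³/398600) = 6645.9 s = 110.76 min.
Single-satellite node shift = (6645.9/86166) × 360° = 27.77°.
With 5 satellites evenly phased, successive equator crossings are 27.77/5 = 5.553° apart.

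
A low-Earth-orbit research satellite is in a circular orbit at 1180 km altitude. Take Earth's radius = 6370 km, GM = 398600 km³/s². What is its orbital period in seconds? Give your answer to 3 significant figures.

6530 seconds

Semi-major axis a = 6370 + 1180 = 7550 km. Period T = 2π√(a³/μ) = 2π√(7550³/398600) = 6528.8 s = 108.81 min.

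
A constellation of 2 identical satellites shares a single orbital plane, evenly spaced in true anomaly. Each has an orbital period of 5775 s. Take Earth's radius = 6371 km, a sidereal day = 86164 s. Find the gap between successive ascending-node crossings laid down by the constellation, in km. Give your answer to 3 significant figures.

Single-satellite node shift = (5775.0/86164) × 360° = 24.13°.
With 2 satellites evenly phased, successive equator crossings are 24.13/2 = 12.064° apart.
That is 12.064 × 111.2 = 1341 km at the equator.

1340 km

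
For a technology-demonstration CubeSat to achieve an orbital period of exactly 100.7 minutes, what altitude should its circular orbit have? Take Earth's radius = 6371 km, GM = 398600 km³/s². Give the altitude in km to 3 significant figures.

799 km

T = 100.7 min = 6042.0 s.
From T = 2π√(a³/μ): a = (μ T²/4π²)^(1/3) = (398600 × 6042.0² / 4π²)^(1/3) = 7170 km.
Altitude h = a − R = 7170 − 6371 = 799 km.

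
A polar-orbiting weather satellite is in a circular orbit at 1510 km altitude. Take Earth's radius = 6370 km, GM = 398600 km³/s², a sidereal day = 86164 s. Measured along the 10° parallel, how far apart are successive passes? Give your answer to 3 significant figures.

3180 km

Semi-major axis a = 6370 + 1510 = 7880 km. Period T = 2π√(a³/μ) = 2π√(7880³/398600) = 6961.5 s = 116.02 min.
Node shift per orbit = (6961.5/86164) × 360° = 29.09°.
Equatorial spacing = 29.09 × 111.2 km/° = 3234 km.
At 10° latitude, spacing = 3234 × cos(10°) = 3185 km.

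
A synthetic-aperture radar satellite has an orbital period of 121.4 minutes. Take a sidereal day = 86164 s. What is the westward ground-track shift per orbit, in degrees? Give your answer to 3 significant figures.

30.4°

T = 121.4 min = 7284.0 s.
During one orbit Earth rotates (7284.0 / 86164) × 360° = 30.43°.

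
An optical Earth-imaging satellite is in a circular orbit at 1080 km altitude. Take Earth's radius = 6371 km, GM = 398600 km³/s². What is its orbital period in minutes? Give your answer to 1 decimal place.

106.7 min

Semi-major axis a = 6371 + 1080 = 7451 km. Period T = 2π√(a³/μ) = 2π√(7451³/398600) = 6400.8 s = 106.68 min.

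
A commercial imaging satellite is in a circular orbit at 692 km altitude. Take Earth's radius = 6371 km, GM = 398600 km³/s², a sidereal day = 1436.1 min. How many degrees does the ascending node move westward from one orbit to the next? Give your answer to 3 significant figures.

24.7°

Semi-major axis a = 6371 + 692 = 7063 km. Period T = 2π√(a³/μ) = 2π√(7063³/398600) = 5907.4 s = 98.46 min.
During one orbit Earth rotates (5907.4 / 86166) × 360° = 24.68°.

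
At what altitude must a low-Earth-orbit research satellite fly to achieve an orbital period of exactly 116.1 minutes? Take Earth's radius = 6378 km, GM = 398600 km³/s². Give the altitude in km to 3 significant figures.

T = 116.1 min = 6966.0 s.
From T = 2π√(a³/μ): a = (μ T²/4π²)^(1/3) = (398600 × 6966.0² / 4π²)^(1/3) = 7883 km.
Altitude h = a − R = 7883 − 6378 = 1505 km.

1510 km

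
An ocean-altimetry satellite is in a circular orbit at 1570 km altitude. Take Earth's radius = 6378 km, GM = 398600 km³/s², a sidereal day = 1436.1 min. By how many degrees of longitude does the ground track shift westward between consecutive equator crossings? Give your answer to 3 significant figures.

29.5°

Semi-major axis a = 6378 + 1570 = 7948 km. Period T = 2π√(a³/μ) = 2π√(7948³/398600) = 7051.8 s = 117.53 min.
During one orbit Earth rotates (7051.8 / 86166) × 360° = 29.46°.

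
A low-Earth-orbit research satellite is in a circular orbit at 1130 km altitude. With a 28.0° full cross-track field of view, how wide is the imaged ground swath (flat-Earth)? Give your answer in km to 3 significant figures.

Half-angle = 28.0°/2 = 14°.
Swath width ≈ 2h·tan(θ/2) = 2 × 1130 × tan(14°) = 563.5 km.

563 km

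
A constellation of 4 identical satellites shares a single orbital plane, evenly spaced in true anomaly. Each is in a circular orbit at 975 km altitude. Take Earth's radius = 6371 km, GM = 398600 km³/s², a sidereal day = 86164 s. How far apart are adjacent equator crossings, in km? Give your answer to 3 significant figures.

Semi-major axis a = 6371 + 975 = 7346 km. Period T = 2π√(a³/μ) = 2π√(7346³/398600) = 6266.0 s = 104.43 min.
Single-satellite node shift = (6266.0/86164) × 360° = 26.18°.
With 4 satellites evenly phased, successive equator crossings are 26.18/4 = 6.545° apart.
That is 6.545 × 111.2 = 728 km at the equator.

728 km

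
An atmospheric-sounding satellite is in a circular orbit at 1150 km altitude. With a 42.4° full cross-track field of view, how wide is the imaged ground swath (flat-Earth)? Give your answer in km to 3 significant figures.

892 km

Half-angle = 42.4°/2 = 21.2°.
Swath width ≈ 2h·tan(θ/2) = 2 × 1150 × tan(21.2°) = 892.1 km.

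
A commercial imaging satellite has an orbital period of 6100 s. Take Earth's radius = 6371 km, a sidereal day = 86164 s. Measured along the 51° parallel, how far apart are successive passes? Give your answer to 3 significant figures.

Node shift per orbit = (6100.0/86164) × 360° = 25.49°.
Equatorial spacing = 25.49 × 111.2 km/° = 2834 km.
At 51° latitude, spacing = 2834 × cos(51°) = 1783 km.

1780 km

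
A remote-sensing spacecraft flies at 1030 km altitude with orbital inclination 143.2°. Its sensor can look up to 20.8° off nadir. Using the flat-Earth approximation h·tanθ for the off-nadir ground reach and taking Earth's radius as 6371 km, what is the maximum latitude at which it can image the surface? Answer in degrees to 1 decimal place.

Retrograde orbit: the ground track reaches ±(180° − i) = ±(180 − 143.2) = ±36.8°.
Sensor half-swath on the ground ≈ 1030·tan(20.8°) = 391 km = 3.52° of latitude.
Maximum observable latitude ≈ 36.8 + 3.52 = 40.3°.

40.3°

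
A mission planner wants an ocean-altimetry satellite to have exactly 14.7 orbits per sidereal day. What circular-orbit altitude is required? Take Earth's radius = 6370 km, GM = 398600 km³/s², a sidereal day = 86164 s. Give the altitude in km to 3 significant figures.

656 km

Required period T = 86164 / 14.7 = 5861.5 s.
From T = 2π√(a³/μ): a = (μ T²/4π²)^(1/3) = (398600 × 5861.5² / 4π²)^(1/3) = 7026 km.
Altitude h = a − R = 7026 − 6370 = 656 km.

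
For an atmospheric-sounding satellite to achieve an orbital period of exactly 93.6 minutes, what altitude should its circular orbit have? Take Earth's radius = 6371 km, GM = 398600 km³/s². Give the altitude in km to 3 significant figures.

458 km

T = 93.6 min = 5616.0 s.
From T = 2π√(a³/μ): a = (μ T²/4π²)^(1/3) = (398600 × 5616.0² / 4π²)^(1/3) = 6829 km.
Altitude h = a − R = 6829 − 6371 = 458 km.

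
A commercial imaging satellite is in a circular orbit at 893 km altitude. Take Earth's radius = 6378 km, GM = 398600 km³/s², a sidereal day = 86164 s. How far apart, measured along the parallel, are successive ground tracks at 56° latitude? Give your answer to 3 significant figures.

Semi-major axis a = 6378 + 893 = 7271 km. Period T = 2π√(a³/μ) = 2π√(7271³/398600) = 6170.2 s = 102.84 min.
Node shift per orbit = (6170.2/86164) × 360° = 25.78°.
Equatorial spacing = 25.78 × 111.3 km/° = 2870 km.
At 56° latitude, spacing = 2870 × cos(56°) = 1605 km.

1600 km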